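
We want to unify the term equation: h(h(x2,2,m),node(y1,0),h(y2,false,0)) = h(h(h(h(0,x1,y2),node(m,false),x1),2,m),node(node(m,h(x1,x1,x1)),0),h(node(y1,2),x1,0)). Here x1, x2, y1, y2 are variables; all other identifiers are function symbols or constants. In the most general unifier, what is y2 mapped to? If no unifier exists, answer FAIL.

node(node(m,h(false,false,false)),2)

Decompose h/3: h(x2,2,m) = h(h(h(0,x1,y2),node(m,false),x1),2,m),  node(y1,0) = node(node(m,h(x1,x1,x1)),0),  h(y2,false,0) = h(node(y1,2),x1,0).
Decompose h/3: x2 = h(h(0,x1,y2),node(m,false),x1),  2 = 2,  m = m.
Bind x2 := h(h(0,x1,y2),node(m,false),x1); no other remaining equation mentions x2.
Delete trivial equation 2 = 2.
Delete trivial equation m = m.
Decompose node/2: y1 = node(m,h(x1,x1,x1)),  0 = 0.
Bind y1 := node(m,h(x1,x1,x1)); substituting into the one remaining equation that mentions y1 gives: h(y2,false,0) = h(node(node(m,h(x1,x1,x1)),2),x1,0).
Delete trivial equation 0 = 0.
Decompose h/3: y2 = node(node(m,h(x1,x1,x1)),2),  false = x1,  0 = 0.
Bind y2 := node(node(m,h(x1,x1,x1)),2); no other remaining equation mentions y2. Substituting into the earlier binding gives x2 := h(h(0,x1,node(node(m,h(x1,x1,x1)),2)),node(m,false),x1).
Bind x1 := false; no other remaining equation mentions x1. Substituting into the earlier bindings gives x2 := h(h(0,false,node(node(m,h(false,false,false)),2)),node(m,false),false), y1 := node(m,h(false,false,false)), y2 := node(node(m,h(false,false,false)),2).
Delete trivial equation 0 = 0.
MGU = { x2 := h(h(0,false,node(node(m,h(false,false,false)),2)),node(m,false),false), y1 := node(m,h(false,false,false)), y2 := node(node(m,h(false,false,false)),2), x1 := false }, so y2 := node(node(m,h(false,false,false)),2).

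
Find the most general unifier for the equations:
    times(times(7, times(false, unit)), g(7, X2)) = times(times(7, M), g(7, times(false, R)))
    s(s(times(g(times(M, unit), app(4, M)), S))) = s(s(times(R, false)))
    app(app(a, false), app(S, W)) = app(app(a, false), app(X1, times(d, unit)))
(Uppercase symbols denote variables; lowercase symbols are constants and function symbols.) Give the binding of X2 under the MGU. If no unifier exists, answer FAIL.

Decompose times/2: times(7, times(false, unit)) = times(7, M),  g(7, X2) = g(7, times(false, R)).
Decompose times/2: 7 = 7,  times(false, unit) = M.
Delete trivial equation 7 = 7.
Bind M := times(false, unit); substituting into the one remaining equation that mentions M gives: s(s(times(g(times(times(false, unit), unit), app(4, times(false, unit))), S))) = s(s(times(R, false))).
Decompose g/2: 7 = 7,  X2 = times(false, R).
Delete trivial equation 7 = 7.
Bind X2 := times(false, R); no other remaining equation mentions X2.
Decompose s/1: s(times(g(times(times(false, unit), unit), app(4, times(false, unit))), S)) = s(times(R, false)).
Decompose s/1: times(g(times(times(false, unit), unit), app(4, times(false, unit))), S) = times(R, false).
Decompose times/2: g(times(times(false, unit), unit), app(4, times(false, unit))) = R,  S = false.
Bind R := g(times(times(false, unit), unit), app(4, times(false, unit))); no other remaining equation mentions R. Substituting into the earlier binding gives X2 := times(false, g(times(times(false, unit), unit), app(4, times(false, unit)))).
Bind S := false; substituting into the remaining equation gives: app(app(a, false), app(false, W)) = app(app(a, false), app(X1, times(d, unit))).
Decompose app/2: app(a, false) = app(a, false),  app(false, W) = app(X1, times(d, unit)).
Delete trivial equation app(a, false) = app(a, false).
Decompose app/2: false = X1,  W = times(d, unit).
Bind X1 := false; no other remaining equation mentions X1.
Bind W := times(d, unit).
MGU = { M := times(false, unit), X2 := times(false, g(times(times(false, unit), unit), app(4, times(false, unit)))), R := g(times(times(false, unit), unit), app(4, times(false, unit))), S := false, X1 := false, W := times(d, unit) }, so X2 := times(false, g(times(times(false, unit), unit), app(4, times(false, unit)))).

times(false, g(times(times(false, unit), unit), app(4, times(false, unit))))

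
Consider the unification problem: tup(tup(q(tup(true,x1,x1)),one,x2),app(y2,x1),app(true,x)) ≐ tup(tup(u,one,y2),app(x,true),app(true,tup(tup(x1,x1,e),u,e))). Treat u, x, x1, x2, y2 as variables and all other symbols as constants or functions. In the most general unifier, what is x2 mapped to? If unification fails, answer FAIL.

Decompose tup/3: tup(q(tup(true,x1,x1)),one,x2) ≐ tup(u,one,y2),  app(y2,x1) ≐ app(x,true),  app(true,x) ≐ app(true,tup(tup(x1,x1,e),u,e)).
Decompose tup/3: q(tup(true,x1,x1)) ≐ u,  one ≐ one,  x2 ≐ y2.
Bind u := q(tup(true,x1,x1)); substituting into the one remaining equation that mentions u gives: app(true,x) ≐ app(true,tup(tup(x1,x1,e),q(tup(true,x1,x1)),e)).
Delete trivial equation one ≐ one.
Bind x2 := y2; no other remaining equation mentions x2.
Decompose app/2: y2 ≐ x,  x1 ≐ true.
Bind y2 := x; no other remaining equation mentions y2. Substituting into the earlier binding gives x2 := x.
Bind x1 := true; substituting into the remaining equation gives: app(true,x) ≐ app(true,tup(tup(true,true,e),q(tup(true,true,true)),e)). Substituting into the earlier binding gives u := q(tup(true,true,true)).
Decompose app/2: true ≐ true,  x ≐ tup(tup(true,true,e),q(tup(true,true,true)),e).
Delete trivial equation true ≐ true.
Bind x := tup(tup(true,true,e),q(tup(true,true,true)),e). Substituting into the earlier bindings gives x2 := tup(tup(true,true,e),q(tup(true,true,true)),e), y2 := tup(tup(true,true,e),q(tup(true,true,true)),e).
MGU = { u ↦ q(tup(true,true,true)), x2 ↦ tup(tup(true,true,e),q(tup(true,true,true)),e), y2 ↦ tup(tup(true,true,e),q(tup(true,true,true)),e), x1 ↦ true, x ↦ tup(tup(true,true,e),q(tup(true,true,true)),e) }, so x2 ↦ tup(tup(true,true,e),q(tup(true,true,true)),e).

tup(tup(true,true,e),q(tup(true,true,true)),e)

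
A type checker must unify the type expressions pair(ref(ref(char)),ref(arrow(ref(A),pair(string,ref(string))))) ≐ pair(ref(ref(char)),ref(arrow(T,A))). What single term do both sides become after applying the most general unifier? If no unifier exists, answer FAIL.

pair(ref(ref(char)),ref(arrow(ref(pair(string,ref(string))),pair(string,ref(string)))))

Decompose pair/2: ref(ref(char)) ≐ ref(ref(char)),  ref(arrow(ref(A),pair(string,ref(string)))) ≐ ref(arrow(T,A)).
Delete trivial equation ref(ref(char)) ≐ ref(ref(char)).
Decompose ref/1: arrow(ref(A),pair(string,ref(string))) ≐ arrow(T,A).
Decompose arrow/2: ref(A) ≐ T,  pair(string,ref(string)) ≐ A.
Bind T := ref(A); no other remaining equation mentions T.
Bind A := pair(string,ref(string)). Substituting into the earlier binding gives T := ref(pair(string,ref(string))).
Applying the MGU to either side gives pair(ref(ref(char)),ref(arrow(ref(pair(string,ref(string))),pair(string,ref(string))))).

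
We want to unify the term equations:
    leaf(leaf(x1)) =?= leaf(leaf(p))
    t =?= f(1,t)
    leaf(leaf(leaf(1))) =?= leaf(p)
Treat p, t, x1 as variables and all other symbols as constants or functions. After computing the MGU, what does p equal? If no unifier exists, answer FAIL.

Decompose leaf/1: leaf(x1) =?= leaf(p).
Decompose leaf/1: x1 =?= p.
Bind x1 := p; no other remaining equation mentions x1.
Occurs check fails: t occurs in f(1,t); the equation t =?= f(1,t) has no finite solution.

FAIL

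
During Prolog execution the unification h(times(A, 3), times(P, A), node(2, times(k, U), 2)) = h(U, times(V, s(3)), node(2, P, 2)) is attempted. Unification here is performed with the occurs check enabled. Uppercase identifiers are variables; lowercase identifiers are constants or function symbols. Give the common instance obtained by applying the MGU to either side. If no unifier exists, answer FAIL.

h(times(s(3), 3), times(times(k, times(s(3), 3)), s(3)), node(2, times(k, times(s(3), 3)), 2))

Decompose h/3: times(A, 3) = U,  times(P, A) = times(V, s(3)),  node(2, times(k, U), 2) = node(2, P, 2).
Bind U := times(A, 3); substituting into the one remaining equation that mentions U gives: node(2, times(k, times(A, 3)), 2) = node(2, P, 2).
Decompose times/2: P = V,  A = s(3).
Bind P := V; substituting into the one remaining equation that mentions P gives: node(2, times(k, times(A, 3)), 2) = node(2, V, 2).
Bind A := s(3); substituting into the remaining equation gives: node(2, times(k, times(s(3), 3)), 2) = node(2, V, 2). Substituting into the earlier binding gives U := times(s(3), 3).
Decompose node/3: 2 = 2,  times(k, times(s(3), 3)) = V,  2 = 2.
Delete trivial equation 2 = 2.
Bind V := times(k, times(s(3), 3)); no other remaining equation mentions V. Substituting into the earlier binding gives P := times(k, times(s(3), 3)).
Delete trivial equation 2 = 2.
Applying the MGU to either side gives h(times(s(3), 3), times(times(k, times(s(3), 3)), s(3)), node(2, times(k, times(s(3), 3)), 2)).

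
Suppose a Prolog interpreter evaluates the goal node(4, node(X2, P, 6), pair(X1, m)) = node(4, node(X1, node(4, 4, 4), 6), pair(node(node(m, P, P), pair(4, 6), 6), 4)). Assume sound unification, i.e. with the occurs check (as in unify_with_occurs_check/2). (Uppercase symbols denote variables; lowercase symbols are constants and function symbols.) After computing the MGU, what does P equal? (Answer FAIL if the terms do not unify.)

FAIL

Decompose node/3: 4 = 4,  node(X2, P, 6) = node(X1, node(4, 4, 4), 6),  pair(X1, m) = pair(node(node(m, P, P), pair(4, 6), 6), 4).
Delete trivial equation 4 = 4.
Decompose node/3: X2 = X1,  P = node(4, 4, 4),  6 = 6.
Bind X2 := X1; no other remaining equation mentions X2.
Bind P := node(4, 4, 4); substituting into the one remaining equation that mentions P gives: pair(X1, m) = pair(node(node(m, node(4, 4, 4), node(4, 4, 4)), pair(4, 6), 6), 4).
Delete trivial equation 6 = 6.
Decompose pair/2: X1 = node(node(m, node(4, 4, 4), node(4, 4, 4)), pair(4, 6), 6),  m = 4.
Bind X1 := node(node(m, node(4, 4, 4), node(4, 4, 4)), pair(4, 6), 6); no other remaining equation mentions X1. Substituting into the earlier binding gives X2 := node(node(m, node(4, 4, 4), node(4, 4, 4)), pair(4, 6), 6).
Clash: constants m and 4 differ; no unifier exists.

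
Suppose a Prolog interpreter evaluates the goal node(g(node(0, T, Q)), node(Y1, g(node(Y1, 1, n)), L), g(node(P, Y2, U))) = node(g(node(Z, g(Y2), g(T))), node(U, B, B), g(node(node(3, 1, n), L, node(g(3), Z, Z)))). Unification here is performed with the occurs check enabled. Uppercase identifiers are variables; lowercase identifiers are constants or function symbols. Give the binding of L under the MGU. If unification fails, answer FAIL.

Decompose node/3: g(node(0, T, Q)) = g(node(Z, g(Y2), g(T))),  node(Y1, g(node(Y1, 1, n)), L) = node(U, B, B),  g(node(P, Y2, U)) = g(node(node(3, 1, n), L, node(g(3), Z, Z))).
Decompose g/1: node(0, T, Q) = node(Z, g(Y2), g(T)).
Decompose node/3: 0 = Z,  T = g(Y2),  Q = g(T).
Bind Z := 0; substituting into the one remaining equation that mentions Z gives: g(node(P, Y2, U)) = g(node(node(3, 1, n), L, node(g(3), 0, 0))).
Bind T := g(Y2); substituting into the one remaining equation that mentions T gives: Q = g(g(Y2)).
Bind Q := g(g(Y2)); no other remaining equation mentions Q.
Decompose node/3: Y1 = U,  g(node(Y1, 1, n)) = B,  L = B.
Bind Y1 := U; substituting into the one remaining equation that mentions Y1 gives: g(node(U, 1, n)) = B.
Bind B := g(node(U, 1, n)); substituting into the one remaining equation that mentions B gives: L = g(node(U, 1, n)).
Bind L := g(node(U, 1, n)); substituting into the remaining equation gives: g(node(P, Y2, U)) = g(node(node(3, 1, n), g(node(U, 1, n)), node(g(3), 0, 0))).
Decompose g/1: node(P, Y2, U) = node(node(3, 1, n), g(node(U, 1, n)), node(g(3), 0, 0)).
Decompose node/3: P = node(3, 1, n),  Y2 = g(node(U, 1, n)),  U = node(g(3), 0, 0).
Bind P := node(3, 1, n); no other remaining equation mentions P.
Bind Y2 := g(node(U, 1, n)); no other remaining equation mentions Y2. Substituting into the earlier bindings gives T := g(g(node(U, 1, n))), Q := g(g(g(node(U, 1, n)))).
Bind U := node(g(3), 0, 0). Substituting into the earlier bindings gives T := g(g(node(node(g(3), 0, 0), 1, n))), Q := g(g(g(node(node(g(3), 0, 0), 1, n)))), Y1 := node(g(3), 0, 0), B := g(node(node(g(3), 0, 0), 1, n)), L := g(node(node(g(3), 0, 0), 1, n)), Y2 := g(node(node(g(3), 0, 0), 1, n)).
MGU = { Z = 0, T = g(g(node(node(g(3), 0, 0), 1, n))), Q = g(g(g(node(node(g(3), 0, 0), 1, n)))), Y1 = node(g(3), 0, 0), B = g(node(node(g(3), 0, 0), 1, n)), L = g(node(node(g(3), 0, 0), 1, n)), P = node(3, 1, n), Y2 = g(node(node(g(3), 0, 0), 1, n)), U = node(g(3), 0, 0) }, so L = g(node(node(g(3), 0, 0), 1, n)).

g(node(node(g(3), 0, 0), 1, n))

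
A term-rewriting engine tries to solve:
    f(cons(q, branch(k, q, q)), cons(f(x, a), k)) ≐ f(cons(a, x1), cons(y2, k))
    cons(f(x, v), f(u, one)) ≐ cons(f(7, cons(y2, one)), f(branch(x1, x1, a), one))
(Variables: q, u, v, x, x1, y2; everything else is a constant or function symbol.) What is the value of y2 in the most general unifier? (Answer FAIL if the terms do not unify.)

f(7, a)

Decompose f/2: cons(q, branch(k, q, q)) ≐ cons(a, x1),  cons(f(x, a), k) ≐ cons(y2, k).
Decompose cons/2: q ≐ a,  branch(k, q, q) ≐ x1.
Bind q := a; substituting into the one remaining equation that mentions q gives: branch(k, a, a) ≐ x1.
Bind x1 := branch(k, a, a); substituting into the one remaining equation that mentions x1 gives: cons(f(x, v), f(u, one)) ≐ cons(f(7, cons(y2, one)), f(branch(branch(k, a, a), branch(k, a, a), a), one)).
Decompose cons/2: f(x, a) ≐ y2,  k ≐ k.
Bind y2 := f(x, a); substituting into the one remaining equation that mentions y2 gives: cons(f(x, v), f(u, one)) ≐ cons(f(7, cons(f(x, a), one)), f(branch(branch(k, a, a), branch(k, a, a), a), one)).
Delete trivial equation k ≐ k.
Decompose cons/2: f(x, v) ≐ f(7, cons(f(x, a), one)),  f(u, one) ≐ f(branch(branch(k, a, a), branch(k, a, a), a), one).
Decompose f/2: x ≐ 7,  v ≐ cons(f(x, a), one).
Bind x := 7; substituting into the one remaining equation that mentions x gives: v ≐ cons(f(7, a), one). Substituting into the earlier binding gives y2 := f(7, a).
Bind v := cons(f(7, a), one); no other remaining equation mentions v.
Decompose f/2: u ≐ branch(branch(k, a, a), branch(k, a, a), a),  one ≐ one.
Bind u := branch(branch(k, a, a), branch(k, a, a), a); no other remaining equation mentions u.
Delete trivial equation one ≐ one.
MGU = { q := a, x1 := branch(k, a, a), y2 := f(7, a), x := 7, v := cons(f(7, a), one), u := branch(branch(k, a, a), branch(k, a, a), a) }, so y2 := f(7, a).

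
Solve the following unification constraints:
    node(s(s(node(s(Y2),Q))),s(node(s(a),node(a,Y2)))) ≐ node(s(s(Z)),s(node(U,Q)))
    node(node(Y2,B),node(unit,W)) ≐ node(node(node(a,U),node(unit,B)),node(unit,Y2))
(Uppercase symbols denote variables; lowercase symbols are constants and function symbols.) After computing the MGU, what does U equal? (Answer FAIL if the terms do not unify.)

FAIL

Decompose node/2: s(s(node(s(Y2),Q))) ≐ s(s(Z)),  s(node(s(a),node(a,Y2))) ≐ s(node(U,Q)).
Decompose s/1: s(node(s(Y2),Q)) ≐ s(Z).
Decompose s/1: node(s(Y2),Q) ≐ Z.
Bind Z := node(s(Y2),Q); no other remaining equation mentions Z.
Decompose s/1: node(s(a),node(a,Y2)) ≐ node(U,Q).
Decompose node/2: s(a) ≐ U,  node(a,Y2) ≐ Q.
Bind U := s(a); substituting into the one remaining equation that mentions U gives: node(node(Y2,B),node(unit,W)) ≐ node(node(node(a,s(a)),node(unit,B)),node(unit,Y2)).
Bind Q := node(a,Y2); no other remaining equation mentions Q. Substituting into the earlier binding gives Z := node(s(Y2),node(a,Y2)).
Decompose node/2: node(Y2,B) ≐ node(node(a,s(a)),node(unit,B)),  node(unit,W) ≐ node(unit,Y2).
Decompose node/2: Y2 ≐ node(a,s(a)),  B ≐ node(unit,B).
Bind Y2 := node(a,s(a)); substituting into the one remaining equation that mentions Y2 gives: node(unit,W) ≐ node(unit,node(a,s(a))). Substituting into the earlier bindings gives Z := node(s(node(a,s(a))),node(a,node(a,s(a)))), Q := node(a,node(a,s(a))).
Occurs check fails: B occurs in node(unit,B); the equation B ≐ node(unit,B) has no finite solution.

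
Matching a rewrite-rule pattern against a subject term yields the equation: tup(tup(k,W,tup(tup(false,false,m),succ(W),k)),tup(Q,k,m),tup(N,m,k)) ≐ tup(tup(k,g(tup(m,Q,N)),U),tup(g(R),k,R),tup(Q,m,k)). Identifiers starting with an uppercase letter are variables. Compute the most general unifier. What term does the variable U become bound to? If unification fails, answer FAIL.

Decompose tup/3: tup(k,W,tup(tup(false,false,m),succ(W),k)) ≐ tup(k,g(tup(m,Q,N)),U),  tup(Q,k,m) ≐ tup(g(R),k,R),  tup(N,m,k) ≐ tup(Q,m,k).
Decompose tup/3: k ≐ k,  W ≐ g(tup(m,Q,N)),  tup(tup(false,false,m),succ(W),k) ≐ U.
Delete trivial equation k ≐ k.
Bind W := g(tup(m,Q,N)); substituting into the one remaining equation that mentions W gives: tup(tup(false,false,m),succ(g(tup(m,Q,N))),k) ≐ U.
Bind U := tup(tup(false,false,m),succ(g(tup(m,Q,N))),k); no other remaining equation mentions U.
Decompose tup/3: Q ≐ g(R),  k ≐ k,  m ≐ R.
Bind Q := g(R); substituting into the one remaining equation that mentions Q gives: tup(N,m,k) ≐ tup(g(R),m,k). Substituting into the earlier bindings gives W := g(tup(m,g(R),N)), U := tup(tup(false,false,m),succ(g(tup(m,g(R),N))),k).
Delete trivial equation k ≐ k.
Bind R := m; substituting into the remaining equation gives: tup(N,m,k) ≐ tup(g(m),m,k). Substituting into the earlier bindings gives W := g(tup(m,g(m),N)), U := tup(tup(false,false,m),succ(g(tup(m,g(m),N))),k), Q := g(m).
Decompose tup/3: N ≐ g(m),  m ≐ m,  k ≐ k.
Bind N := g(m); no other remaining equation mentions N. Substituting into the earlier bindings gives W := g(tup(m,g(m),g(m))), U := tup(tup(false,false,m),succ(g(tup(m,g(m),g(m)))),k).
Delete trivial equation m ≐ m.
Delete trivial equation k ≐ k.
MGU = { W ↦ g(tup(m,g(m),g(m))), U ↦ tup(tup(false,false,m),succ(g(tup(m,g(m),g(m)))),k), Q ↦ g(m), R ↦ m, N ↦ g(m) }, so U ↦ tup(tup(false,false,m),succ(g(tup(m,g(m),g(m)))),k).

tup(tup(false,false,m),succ(g(tup(m,g(m),g(m)))),k)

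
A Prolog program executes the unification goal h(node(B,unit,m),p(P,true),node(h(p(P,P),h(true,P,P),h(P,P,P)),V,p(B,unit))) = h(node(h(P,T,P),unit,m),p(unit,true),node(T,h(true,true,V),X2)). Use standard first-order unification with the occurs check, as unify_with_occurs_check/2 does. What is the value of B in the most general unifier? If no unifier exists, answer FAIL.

Decompose h/3: node(B,unit,m) = node(h(P,T,P),unit,m),  p(P,true) = p(unit,true),  node(h(p(P,P),h(true,P,P),h(P,P,P)),V,p(B,unit)) = node(T,h(true,true,V),X2).
Decompose node/3: B = h(P,T,P),  unit = unit,  m = m.
Bind B := h(P,T,P); substituting into the one remaining equation that mentions B gives: node(h(p(P,P),h(true,P,P),h(P,P,P)),V,p(h(P,T,P),unit)) = node(T,h(true,true,V),X2).
Delete trivial equation unit = unit.
Delete trivial equation m = m.
Decompose p/2: P = unit,  true = true.
Bind P := unit; substituting into the one remaining equation that mentions P gives: node(h(p(unit,unit),h(true,unit,unit),h(unit,unit,unit)),V,p(h(unit,T,unit),unit)) = node(T,h(true,true,V),X2). Substituting into the earlier binding gives B := h(unit,T,unit).
Delete trivial equation true = true.
Decompose node/3: h(p(unit,unit),h(true,unit,unit),h(unit,unit,unit)) = T,  V = h(true,true,V),  p(h(unit,T,unit),unit) = X2.
Bind T := h(p(unit,unit),h(true,unit,unit),h(unit,unit,unit)); substituting into the one remaining equation that mentions T gives: p(h(unit,h(p(unit,unit),h(true,unit,unit),h(unit,unit,unit)),unit),unit) = X2. Substituting into the earlier binding gives B := h(unit,h(p(unit,unit),h(true,unit,unit),h(unit,unit,unit)),unit).
Occurs check fails: V occurs in h(true,true,V); the equation V = h(true,true,V) has no finite solution.

FAIL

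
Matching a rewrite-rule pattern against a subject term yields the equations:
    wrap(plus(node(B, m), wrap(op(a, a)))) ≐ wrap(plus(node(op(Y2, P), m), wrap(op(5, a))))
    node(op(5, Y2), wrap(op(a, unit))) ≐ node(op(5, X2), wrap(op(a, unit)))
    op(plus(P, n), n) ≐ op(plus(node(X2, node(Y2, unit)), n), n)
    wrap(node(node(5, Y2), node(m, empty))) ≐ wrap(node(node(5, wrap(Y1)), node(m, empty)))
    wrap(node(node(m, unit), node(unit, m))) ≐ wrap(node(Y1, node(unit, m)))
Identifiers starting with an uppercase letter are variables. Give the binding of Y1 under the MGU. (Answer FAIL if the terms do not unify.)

FAIL

Decompose wrap/1: plus(node(B, m), wrap(op(a, a))) ≐ plus(node(op(Y2, P), m), wrap(op(5, a))).
Decompose plus/2: node(B, m) ≐ node(op(Y2, P), m),  wrap(op(a, a)) ≐ wrap(op(5, a)).
Decompose node/2: B ≐ op(Y2, P),  m ≐ m.
Bind B := op(Y2, P); no other remaining equation mentions B.
Delete trivial equation m ≐ m.
Decompose wrap/1: op(a, a) ≐ op(5, a).
Decompose op/2: a ≐ 5,  a ≐ a.
Clash: constants a and 5 differ; no unifier exists.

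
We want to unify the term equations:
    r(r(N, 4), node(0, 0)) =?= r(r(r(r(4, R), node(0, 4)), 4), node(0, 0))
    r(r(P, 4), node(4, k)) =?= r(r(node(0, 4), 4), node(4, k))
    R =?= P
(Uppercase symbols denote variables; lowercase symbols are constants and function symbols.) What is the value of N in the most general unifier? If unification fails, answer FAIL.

r(r(4, node(0, 4)), node(0, 4))

Decompose r/2: r(N, 4) =?= r(r(r(4, R), node(0, 4)), 4),  node(0, 0) =?= node(0, 0).
Decompose r/2: N =?= r(r(4, R), node(0, 4)),  4 =?= 4.
Bind N := r(r(4, R), node(0, 4)); no other remaining equation mentions N.
Delete trivial equation 4 =?= 4.
Delete trivial equation node(0, 0) =?= node(0, 0).
Decompose r/2: r(P, 4) =?= r(node(0, 4), 4),  node(4, k) =?= node(4, k).
Decompose r/2: P =?= node(0, 4),  4 =?= 4.
Bind P := node(0, 4); substituting into the one remaining equation that mentions P gives: R =?= node(0, 4).
Delete trivial equation 4 =?= 4.
Delete trivial equation node(4, k) =?= node(4, k).
Bind R := node(0, 4). Substituting into the earlier binding gives N := r(r(4, node(0, 4)), node(0, 4)).
MGU = { N -> r(r(4, node(0, 4)), node(0, 4)), P -> node(0, 4), R -> node(0, 4) }, so N -> r(r(4, node(0, 4)), node(0, 4)).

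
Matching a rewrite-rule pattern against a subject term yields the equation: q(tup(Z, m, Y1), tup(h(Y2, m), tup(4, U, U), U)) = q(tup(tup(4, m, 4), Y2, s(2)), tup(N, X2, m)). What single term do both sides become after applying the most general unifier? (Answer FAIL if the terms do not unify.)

Decompose q/2: tup(Z, m, Y1) = tup(tup(4, m, 4), Y2, s(2)),  tup(h(Y2, m), tup(4, U, U), U) = tup(N, X2, m).
Decompose tup/3: Z = tup(4, m, 4),  m = Y2,  Y1 = s(2).
Bind Z := tup(4, m, 4); no other remaining equation mentions Z.
Bind Y2 := m; substituting into the one remaining equation that mentions Y2 gives: tup(h(m, m), tup(4, U, U), U) = tup(N, X2, m).
Bind Y1 := s(2); no other remaining equation mentions Y1.
Decompose tup/3: h(m, m) = N,  tup(4, U, U) = X2,  U = m.
Bind N := h(m, m); no other remaining equation mentions N.
Bind X2 := tup(4, U, U); no other remaining equation mentions X2.
Bind U := m. Substituting into the earlier binding gives X2 := tup(4, m, m).
Applying the MGU to either side gives q(tup(tup(4, m, 4), m, s(2)), tup(h(m, m), tup(4, m, m), m)).

q(tup(tup(4, m, 4), m, s(2)), tup(h(m, m), tup(4, m, m), m))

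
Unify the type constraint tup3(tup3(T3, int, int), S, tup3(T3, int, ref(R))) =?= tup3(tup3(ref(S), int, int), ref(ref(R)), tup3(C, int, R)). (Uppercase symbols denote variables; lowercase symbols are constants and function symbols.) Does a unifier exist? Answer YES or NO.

NO

Decompose tup3/3: tup3(T3, int, int) =?= tup3(ref(S), int, int),  S =?= ref(ref(R)),  tup3(T3, int, ref(R)) =?= tup3(C, int, R).
Decompose tup3/3: T3 =?= ref(S),  int =?= int,  int =?= int.
Bind T3 := ref(S); substituting into the one remaining equation that mentions T3 gives: tup3(ref(S), int, ref(R)) =?= tup3(C, int, R).
Delete trivial equation int =?= int.
Delete trivial equation int =?= int.
Bind S := ref(ref(R)); substituting into the remaining equation gives: tup3(ref(ref(ref(R))), int, ref(R)) =?= tup3(C, int, R). Substituting into the earlier binding gives T3 := ref(ref(ref(R))).
Decompose tup3/3: ref(ref(ref(R))) =?= C,  int =?= int,  ref(R) =?= R.
Bind C := ref(ref(ref(R))); no other remaining equation mentions C.
Delete trivial equation int =?= int.
Occurs check fails: R occurs in ref(R); the equation R =?= ref(R) has no finite solution.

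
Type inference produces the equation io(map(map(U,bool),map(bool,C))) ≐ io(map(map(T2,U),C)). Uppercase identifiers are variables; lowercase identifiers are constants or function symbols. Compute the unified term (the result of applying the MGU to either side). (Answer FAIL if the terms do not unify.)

FAIL

Decompose io/1: map(map(U,bool),map(bool,C)) ≐ map(map(T2,U),C).
Decompose map/2: map(U,bool) ≐ map(T2,U),  map(bool,C) ≐ C.
Decompose map/2: U ≐ T2,  bool ≐ U.
Bind U := T2; substituting into the one remaining equation that mentions U gives: bool ≐ T2.
Bind T2 := bool; no other remaining equation mentions T2. Substituting into the earlier binding gives U := bool.
Occurs check fails: C occurs in map(bool,C); the equation C ≐ map(bool,C) has no finite solution.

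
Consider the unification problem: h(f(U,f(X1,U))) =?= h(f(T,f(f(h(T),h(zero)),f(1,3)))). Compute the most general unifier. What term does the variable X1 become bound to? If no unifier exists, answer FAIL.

f(h(f(1,3)),h(zero))

Decompose h/1: f(U,f(X1,U)) =?= f(T,f(f(h(T),h(zero)),f(1,3))).
Decompose f/2: U =?= T,  f(X1,U) =?= f(f(h(T),h(zero)),f(1,3)).
Bind U := T; substituting into the remaining equation gives: f(X1,T) =?= f(f(h(T),h(zero)),f(1,3)).
Decompose f/2: X1 =?= f(h(T),h(zero)),  T =?= f(1,3).
Bind X1 := f(h(T),h(zero)); no other remaining equation mentions X1.
Bind T := f(1,3). Substituting into the earlier bindings gives U := f(1,3), X1 := f(h(f(1,3)),h(zero)).
MGU = { U ↦ f(1,3), X1 ↦ f(h(f(1,3)),h(zero)), T ↦ f(1,3) }, so X1 ↦ f(h(f(1,3)),h(zero)).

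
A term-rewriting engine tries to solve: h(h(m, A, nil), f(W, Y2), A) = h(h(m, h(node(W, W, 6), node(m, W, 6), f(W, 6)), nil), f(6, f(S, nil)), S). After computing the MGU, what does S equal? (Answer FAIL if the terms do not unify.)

Decompose h/3: h(m, A, nil) = h(m, h(node(W, W, 6), node(m, W, 6), f(W, 6)), nil),  f(W, Y2) = f(6, f(S, nil)),  A = S.
Decompose h/3: m = m,  A = h(node(W, W, 6), node(m, W, 6), f(W, 6)),  nil = nil.
Delete trivial equation m = m.
Bind A := h(node(W, W, 6), node(m, W, 6), f(W, 6)); substituting into the one remaining equation that mentions A gives: h(node(W, W, 6), node(m, W, 6), f(W, 6)) = S.
Delete trivial equation nil = nil.
Decompose f/2: W = 6,  Y2 = f(S, nil).
Bind W := 6; substituting into the one remaining equation that mentions W gives: h(node(6, 6, 6), node(m, 6, 6), f(6, 6)) = S. Substituting into the earlier binding gives A := h(node(6, 6, 6), node(m, 6, 6), f(6, 6)).
Bind Y2 := f(S, nil); no other remaining equation mentions Y2.
Bind S := h(node(6, 6, 6), node(m, 6, 6), f(6, 6)). Substituting into the earlier binding gives Y2 := f(h(node(6, 6, 6), node(m, 6, 6), f(6, 6)), nil).
MGU = { A ↦ h(node(6, 6, 6), node(m, 6, 6), f(6, 6)), W ↦ 6, Y2 ↦ f(h(node(6, 6, 6), node(m, 6, 6), f(6, 6)), nil), S ↦ h(node(6, 6, 6), node(m, 6, 6), f(6, 6)) }, so S ↦ h(node(6, 6, 6), node(m, 6, 6), f(6, 6)).

h(node(6, 6, 6), node(m, 6, 6), f(6, 6))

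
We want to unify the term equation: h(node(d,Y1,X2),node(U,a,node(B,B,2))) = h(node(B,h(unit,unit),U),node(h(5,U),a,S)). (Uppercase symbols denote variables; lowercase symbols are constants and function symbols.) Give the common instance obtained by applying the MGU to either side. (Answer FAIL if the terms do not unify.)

Decompose h/2: node(d,Y1,X2) = node(B,h(unit,unit),U),  node(U,a,node(B,B,2)) = node(h(5,U),a,S).
Decompose node/3: d = B,  Y1 = h(unit,unit),  X2 = U.
Bind B := d; substituting into the one remaining equation that mentions B gives: node(U,a,node(d,d,2)) = node(h(5,U),a,S).
Bind Y1 := h(unit,unit); no other remaining equation mentions Y1.
Bind X2 := U; no other remaining equation mentions X2.
Decompose node/3: U = h(5,U),  a = a,  node(d,d,2) = S.
Occurs check fails: U occurs in h(5,U); the equation U = h(5,U) has no finite solution.

FAIL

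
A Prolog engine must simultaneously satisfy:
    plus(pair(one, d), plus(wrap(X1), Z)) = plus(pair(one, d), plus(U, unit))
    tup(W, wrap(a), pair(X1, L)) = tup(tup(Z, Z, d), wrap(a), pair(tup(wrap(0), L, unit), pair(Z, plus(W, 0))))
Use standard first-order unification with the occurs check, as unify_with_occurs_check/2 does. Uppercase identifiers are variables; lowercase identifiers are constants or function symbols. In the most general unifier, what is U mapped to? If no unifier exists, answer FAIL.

wrap(tup(wrap(0), pair(unit, plus(tup(unit, unit, d), 0)), unit))

Decompose plus/2: pair(one, d) = pair(one, d),  plus(wrap(X1), Z) = plus(U, unit).
Delete trivial equation pair(one, d) = pair(one, d).
Decompose plus/2: wrap(X1) = U,  Z = unit.
Bind U := wrap(X1); no other remaining equation mentions U.
Bind Z := unit; substituting into the remaining equation gives: tup(W, wrap(a), pair(X1, L)) = tup(tup(unit, unit, d), wrap(a), pair(tup(wrap(0), L, unit), pair(unit, plus(W, 0)))).
Decompose tup/3: W = tup(unit, unit, d),  wrap(a) = wrap(a),  pair(X1, L) = pair(tup(wrap(0), L, unit), pair(unit, plus(W, 0))).
Bind W := tup(unit, unit, d); substituting into the one remaining equation that mentions W gives: pair(X1, L) = pair(tup(wrap(0), L, unit), pair(unit, plus(tup(unit, unit, d), 0))).
Delete trivial equation wrap(a) = wrap(a).
Decompose pair/2: X1 = tup(wrap(0), L, unit),  L = pair(unit, plus(tup(unit, unit, d), 0)).
Bind X1 := tup(wrap(0), L, unit); no other remaining equation mentions X1. Substituting into the earlier binding gives U := wrap(tup(wrap(0), L, unit)).
Bind L := pair(unit, plus(tup(unit, unit, d), 0)). Substituting into the earlier bindings gives U := wrap(tup(wrap(0), pair(unit, plus(tup(unit, unit, d), 0)), unit)), X1 := tup(wrap(0), pair(unit, plus(tup(unit, unit, d), 0)), unit).
MGU = { U -> wrap(tup(wrap(0), pair(unit, plus(tup(unit, unit, d), 0)), unit)), Z -> unit, W -> tup(unit, unit, d), X1 -> tup(wrap(0), pair(unit, plus(tup(unit, unit, d), 0)), unit), L -> pair(unit, plus(tup(unit, unit, d), 0)) }, so U -> wrap(tup(wrap(0), pair(unit, plus(tup(unit, unit, d), 0)), unit)).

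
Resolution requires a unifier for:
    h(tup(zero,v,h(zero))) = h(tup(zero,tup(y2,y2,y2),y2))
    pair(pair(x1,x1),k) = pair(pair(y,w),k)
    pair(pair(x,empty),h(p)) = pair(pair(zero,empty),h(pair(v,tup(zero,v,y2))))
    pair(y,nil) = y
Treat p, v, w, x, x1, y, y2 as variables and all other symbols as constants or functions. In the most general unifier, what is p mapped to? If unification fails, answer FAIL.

Decompose h/1: tup(zero,v,h(zero)) = tup(zero,tup(y2,y2,y2),y2).
Decompose tup/3: zero = zero,  v = tup(y2,y2,y2),  h(zero) = y2.
Delete trivial equation zero = zero.
Bind v := tup(y2,y2,y2); substituting into the one remaining equation that mentions v gives: pair(pair(x,empty),h(p)) = pair(pair(zero,empty),h(pair(tup(y2,y2,y2),tup(zero,tup(y2,y2,y2),y2)))).
Bind y2 := h(zero); substituting into the one remaining equation that mentions y2 gives: pair(pair(x,empty),h(p)) = pair(pair(zero,empty),h(pair(tup(h(zero),h(zero),h(zero)),tup(zero,tup(h(zero),h(zero),h(zero)),h(zero))))). Substituting into the earlier binding gives v := tup(h(zero),h(zero),h(zero)).
Decompose pair/2: pair(x1,x1) = pair(y,w),  k = k.
Decompose pair/2: x1 = y,  x1 = w.
Bind x1 := y; substituting into the one remaining equation that mentions x1 gives: y = w.
Bind y := w; substituting into the one remaining equation that mentions y gives: pair(w,nil) = w. Substituting into the earlier binding gives x1 := w.
Delete trivial equation k = k.
Decompose pair/2: pair(x,empty) = pair(zero,empty),  h(p) = h(pair(tup(h(zero),h(zero),h(zero)),tup(zero,tup(h(zero),h(zero),h(zero)),h(zero)))).
Decompose pair/2: x = zero,  empty = empty.
Bind x := zero; no other remaining equation mentions x.
Delete trivial equation empty = empty.
Decompose h/1: p = pair(tup(h(zero),h(zero),h(zero)),tup(zero,tup(h(zero),h(zero),h(zero)),h(zero))).
Bind p := pair(tup(h(zero),h(zero),h(zero)),tup(zero,tup(h(zero),h(zero),h(zero)),h(zero))); no other remaining equation mentions p.
Occurs check fails: w occurs in pair(w,nil); the equation w = pair(w,nil) has no finite solution.

FAIL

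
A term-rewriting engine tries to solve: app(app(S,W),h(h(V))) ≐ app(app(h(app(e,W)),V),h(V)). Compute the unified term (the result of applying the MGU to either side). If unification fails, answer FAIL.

FAIL

Decompose app/2: app(S,W) ≐ app(h(app(e,W)),V),  h(h(V)) ≐ h(V).
Decompose app/2: S ≐ h(app(e,W)),  W ≐ V.
Bind S := h(app(e,W)); no other remaining equation mentions S.
Bind W := V; no other remaining equation mentions W. Substituting into the earlier binding gives S := h(app(e,V)).
Decompose h/1: h(V) ≐ V.
Occurs check fails: V occurs in h(V); the equation V ≐ h(V) has no finite solution.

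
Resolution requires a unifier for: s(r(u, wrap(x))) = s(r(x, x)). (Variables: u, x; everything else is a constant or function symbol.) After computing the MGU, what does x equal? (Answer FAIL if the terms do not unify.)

Decompose s/1: r(u, wrap(x)) = r(x, x).
Decompose r/2: u = x,  wrap(x) = x.
Bind u := x; no other remaining equation mentions u.
Occurs check fails: x occurs in wrap(x); the equation x = wrap(x) has no finite solution.

FAIL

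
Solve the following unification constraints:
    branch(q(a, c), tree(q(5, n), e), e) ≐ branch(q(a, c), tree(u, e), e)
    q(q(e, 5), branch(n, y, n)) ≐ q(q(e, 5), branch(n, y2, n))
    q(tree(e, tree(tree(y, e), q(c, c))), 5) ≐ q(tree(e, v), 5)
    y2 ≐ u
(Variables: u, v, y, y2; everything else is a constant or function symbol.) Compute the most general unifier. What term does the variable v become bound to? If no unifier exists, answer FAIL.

tree(tree(q(5, n), e), q(c, c))

Decompose branch/3: q(a, c) ≐ q(a, c),  tree(q(5, n), e) ≐ tree(u, e),  e ≐ e.
Delete trivial equation q(a, c) ≐ q(a, c).
Decompose tree/2: q(5, n) ≐ u,  e ≐ e.
Bind u := q(5, n); substituting into the one remaining equation that mentions u gives: y2 ≐ q(5, n).
Delete trivial equation e ≐ e.
Delete trivial equation e ≐ e.
Decompose q/2: q(e, 5) ≐ q(e, 5),  branch(n, y, n) ≐ branch(n, y2, n).
Delete trivial equation q(e, 5) ≐ q(e, 5).
Decompose branch/3: n ≐ n,  y ≐ y2,  n ≐ n.
Delete trivial equation n ≐ n.
Bind y := y2; substituting into the one remaining equation that mentions y gives: q(tree(e, tree(tree(y2, e), q(c, c))), 5) ≐ q(tree(e, v), 5).
Delete trivial equation n ≐ n.
Decompose q/2: tree(e, tree(tree(y2, e), q(c, c))) ≐ tree(e, v),  5 ≐ 5.
Decompose tree/2: e ≐ e,  tree(tree(y2, e), q(c, c)) ≐ v.
Delete trivial equation e ≐ e.
Bind v := tree(tree(y2, e), q(c, c)); no other remaining equation mentions v.
Delete trivial equation 5 ≐ 5.
Bind y2 := q(5, n). Substituting into the earlier bindings gives y := q(5, n), v := tree(tree(q(5, n), e), q(c, c)).
MGU = { u ↦ q(5, n), y ↦ q(5, n), v ↦ tree(tree(q(5, n), e), q(c, c)), y2 ↦ q(5, n) }, so v ↦ tree(tree(q(5, n), e), q(c, c)).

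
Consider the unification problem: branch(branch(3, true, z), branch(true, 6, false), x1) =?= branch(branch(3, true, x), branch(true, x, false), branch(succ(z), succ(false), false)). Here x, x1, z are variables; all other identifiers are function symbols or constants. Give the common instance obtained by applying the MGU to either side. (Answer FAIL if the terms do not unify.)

Decompose branch/3: branch(3, true, z) =?= branch(3, true, x),  branch(true, 6, false) =?= branch(true, x, false),  x1 =?= branch(succ(z), succ(false), false).
Decompose branch/3: 3 =?= 3,  true =?= true,  z =?= x.
Delete trivial equation 3 =?= 3.
Delete trivial equation true =?= true.
Bind z := x; substituting into the one remaining equation that mentions z gives: x1 =?= branch(succ(x), succ(false), false).
Decompose branch/3: true =?= true,  6 =?= x,  false =?= false.
Delete trivial equation true =?= true.
Bind x := 6; substituting into the one remaining equation that mentions x gives: x1 =?= branch(succ(6), succ(false), false). Substituting into the earlier binding gives z := 6.
Delete trivial equation false =?= false.
Bind x1 := branch(succ(6), succ(false), false).
Applying the MGU to either side gives branch(branch(3, true, 6), branch(true, 6, false), branch(succ(6), succ(false), false)).

branch(branch(3, true, 6), branch(true, 6, false), branch(succ(6), succ(false), false))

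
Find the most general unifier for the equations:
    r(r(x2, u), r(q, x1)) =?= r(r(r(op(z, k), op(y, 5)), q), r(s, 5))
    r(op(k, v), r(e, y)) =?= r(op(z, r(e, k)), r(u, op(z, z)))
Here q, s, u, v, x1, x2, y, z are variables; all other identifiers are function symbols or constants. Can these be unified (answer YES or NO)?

Decompose r/2: r(x2, u) =?= r(r(op(z, k), op(y, 5)), q),  r(q, x1) =?= r(s, 5).
Decompose r/2: x2 =?= r(op(z, k), op(y, 5)),  u =?= q.
Bind x2 := r(op(z, k), op(y, 5)); no other remaining equation mentions x2.
Bind u := q; substituting into the one remaining equation that mentions u gives: r(op(k, v), r(e, y)) =?= r(op(z, r(e, k)), r(q, op(z, z))).
Decompose r/2: q =?= s,  x1 =?= 5.
Bind q := s; substituting into the one remaining equation that mentions q gives: r(op(k, v), r(e, y)) =?= r(op(z, r(e, k)), r(s, op(z, z))). Substituting into the earlier binding gives u := s.
Bind x1 := 5; no other remaining equation mentions x1.
Decompose r/2: op(k, v) =?= op(z, r(e, k)),  r(e, y) =?= r(s, op(z, z)).
Decompose op/2: k =?= z,  v =?= r(e, k).
Bind z := k; substituting into the one remaining equation that mentions z gives: r(e, y) =?= r(s, op(k, k)). Substituting into the earlier binding gives x2 := r(op(k, k), op(y, 5)).
Bind v := r(e, k); no other remaining equation mentions v.
Decompose r/2: e =?= s,  y =?= op(k, k).
Bind s := e; no other remaining equation mentions s. Substituting into the earlier bindings gives u := e, q := e.
Bind y := op(k, k). Substituting into the earlier binding gives x2 := r(op(k, k), op(op(k, k), 5)).
No equations remain and no clash or occurs-check failure arose, so a unifier exists.

YES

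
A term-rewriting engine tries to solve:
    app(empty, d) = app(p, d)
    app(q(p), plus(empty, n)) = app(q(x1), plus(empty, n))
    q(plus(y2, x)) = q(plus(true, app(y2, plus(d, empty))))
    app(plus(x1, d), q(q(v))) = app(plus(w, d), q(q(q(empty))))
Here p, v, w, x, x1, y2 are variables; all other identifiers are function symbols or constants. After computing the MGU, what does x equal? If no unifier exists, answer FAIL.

app(true, plus(d, empty))

Decompose app/2: empty = p,  d = d.
Bind p := empty; substituting into the one remaining equation that mentions p gives: app(q(empty), plus(empty, n)) = app(q(x1), plus(empty, n)).
Delete trivial equation d = d.
Decompose app/2: q(empty) = q(x1),  plus(empty, n) = plus(empty, n).
Decompose q/1: empty = x1.
Bind x1 := empty; substituting into the one remaining equation that mentions x1 gives: app(plus(empty, d), q(q(v))) = app(plus(w, d), q(q(q(empty)))).
Delete trivial equation plus(empty, n) = plus(empty, n).
Decompose q/1: plus(y2, x) = plus(true, app(y2, plus(d, empty))).
Decompose plus/2: y2 = true,  x = app(y2, plus(d, empty)).
Bind y2 := true; substituting into the one remaining equation that mentions y2 gives: x = app(true, plus(d, empty)).
Bind x := app(true, plus(d, empty)); no other remaining equation mentions x.
Decompose app/2: plus(empty, d) = plus(w, d),  q(q(v)) = q(q(q(empty))).
Decompose plus/2: empty = w,  d = d.
Bind w := empty; no other remaining equation mentions w.
Delete trivial equation d = d.
Decompose q/1: q(v) = q(q(empty)).
Decompose q/1: v = q(empty).
Bind v := q(empty).
MGU = { p -> empty, x1 -> empty, y2 -> true, x -> app(true, plus(d, empty)), w -> empty, v -> q(empty) }, so x -> app(true, plus(d, empty)).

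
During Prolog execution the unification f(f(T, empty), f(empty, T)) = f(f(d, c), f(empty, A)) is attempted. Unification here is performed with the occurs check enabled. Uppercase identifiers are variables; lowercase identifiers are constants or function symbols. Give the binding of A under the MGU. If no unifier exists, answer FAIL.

FAIL

Decompose f/2: f(T, empty) = f(d, c),  f(empty, T) = f(empty, A).
Decompose f/2: T = d,  empty = c.
Bind T := d; substituting into the one remaining equation that mentions T gives: f(empty, d) = f(empty, A).
Clash: constants empty and c differ; no unifier exists.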